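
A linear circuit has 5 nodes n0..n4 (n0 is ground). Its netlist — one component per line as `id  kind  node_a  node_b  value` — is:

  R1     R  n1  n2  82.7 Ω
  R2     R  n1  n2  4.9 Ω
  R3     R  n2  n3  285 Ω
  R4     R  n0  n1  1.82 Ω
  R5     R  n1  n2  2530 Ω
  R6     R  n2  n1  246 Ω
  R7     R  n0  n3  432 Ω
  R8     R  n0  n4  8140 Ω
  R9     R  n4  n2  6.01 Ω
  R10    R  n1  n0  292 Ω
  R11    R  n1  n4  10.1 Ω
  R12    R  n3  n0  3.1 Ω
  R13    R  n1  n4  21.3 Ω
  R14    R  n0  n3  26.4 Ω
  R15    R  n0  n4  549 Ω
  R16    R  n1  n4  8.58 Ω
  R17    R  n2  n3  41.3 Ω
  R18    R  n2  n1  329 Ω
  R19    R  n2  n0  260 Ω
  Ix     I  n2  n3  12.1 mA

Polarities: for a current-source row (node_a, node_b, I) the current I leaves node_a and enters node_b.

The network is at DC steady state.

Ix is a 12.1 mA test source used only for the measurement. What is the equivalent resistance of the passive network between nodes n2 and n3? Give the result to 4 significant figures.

R_eq = 6.230 Ω

MNA unknowns: 4 node voltages V₁..V_4
R1: Y=0.01209 on G[1,2]
R2: Y=0.2041 on G[1,2]
R3: Y=0.003509 on G[2,3]
R4: Y=0.5495 on G[0,1]
R5: Y=0.0003953 on G[1,2]
R6: Y=0.004065 on G[2,1]
R7: Y=0.002315 on G[0,3]
R8: Y=0.0001229 on G[0,4]
R9: Y=0.1664 on G[4,2]
R10: Y=0.003425 on G[1,0]
R11: Y=0.09901 on G[1,4]
R12: Y=0.3226 on G[3,0]
R13: Y=0.04695 on G[1,4]
R14: Y=0.03788 on G[0,3]
R15: Y=0.001821 on G[0,4]
R16: Y=0.1166 on G[1,4]
R17: Y=0.02421 on G[2,3]
R18: Y=0.003040 on G[2,1]
R19: Y=0.003846 on G[2,0]
Ix: z[2]−=0.0121, z[3]+=0.0121
solve → V1=-0.01767, V2=-0.04779, V3=0.02759, V4=-0.02922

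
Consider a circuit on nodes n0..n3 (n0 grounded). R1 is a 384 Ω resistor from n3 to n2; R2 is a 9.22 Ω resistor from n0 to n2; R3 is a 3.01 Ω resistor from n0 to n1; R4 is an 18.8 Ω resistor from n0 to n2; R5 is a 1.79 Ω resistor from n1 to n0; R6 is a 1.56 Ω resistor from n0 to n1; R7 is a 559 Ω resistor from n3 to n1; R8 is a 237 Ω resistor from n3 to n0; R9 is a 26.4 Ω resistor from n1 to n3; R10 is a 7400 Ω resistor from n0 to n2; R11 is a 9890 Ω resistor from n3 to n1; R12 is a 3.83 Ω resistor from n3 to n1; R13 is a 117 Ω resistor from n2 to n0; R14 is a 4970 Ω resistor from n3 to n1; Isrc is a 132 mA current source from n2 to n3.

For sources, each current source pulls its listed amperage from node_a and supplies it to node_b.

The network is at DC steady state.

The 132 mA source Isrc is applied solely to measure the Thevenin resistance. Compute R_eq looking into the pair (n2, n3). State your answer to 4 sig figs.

R_eq = 9.537 Ω

Element admittances at DC:
  Y(R1) = 0.002604 S between n3,n2
  Y(R2) = 0.1085 S between n0,n2
  Y(R3) = 0.3322 S between n0,n1
  Y(R4) = 0.05319 S between n0,n2
  Y(R5) = 0.5587 S between n1,n0
  Y(R6) = 0.6410 S between n0,n1
  Y(R7) = 0.001789 S between n3,n1
  Y(R8) = 0.004219 S between n3,n0
  Y(R9) = 0.03788 S between n1,n3
  Y(R10) = 0.0001351 S between n0,n2
  Y(R11) = 0.0001011 S between n3,n1
  Y(R12) = 0.2611 S between n3,n1
  Y(R13) = 0.008547 S between n2,n0
  Y(R14) = 0.0002012 S between n3,n1
  Isrc: injects 0.132 A into n3 (from n2)
Assemble and solve the 3×3 MNA system:
  V(n1)=0.08264  V(n2)=-0.7557  V(n3)=0.5031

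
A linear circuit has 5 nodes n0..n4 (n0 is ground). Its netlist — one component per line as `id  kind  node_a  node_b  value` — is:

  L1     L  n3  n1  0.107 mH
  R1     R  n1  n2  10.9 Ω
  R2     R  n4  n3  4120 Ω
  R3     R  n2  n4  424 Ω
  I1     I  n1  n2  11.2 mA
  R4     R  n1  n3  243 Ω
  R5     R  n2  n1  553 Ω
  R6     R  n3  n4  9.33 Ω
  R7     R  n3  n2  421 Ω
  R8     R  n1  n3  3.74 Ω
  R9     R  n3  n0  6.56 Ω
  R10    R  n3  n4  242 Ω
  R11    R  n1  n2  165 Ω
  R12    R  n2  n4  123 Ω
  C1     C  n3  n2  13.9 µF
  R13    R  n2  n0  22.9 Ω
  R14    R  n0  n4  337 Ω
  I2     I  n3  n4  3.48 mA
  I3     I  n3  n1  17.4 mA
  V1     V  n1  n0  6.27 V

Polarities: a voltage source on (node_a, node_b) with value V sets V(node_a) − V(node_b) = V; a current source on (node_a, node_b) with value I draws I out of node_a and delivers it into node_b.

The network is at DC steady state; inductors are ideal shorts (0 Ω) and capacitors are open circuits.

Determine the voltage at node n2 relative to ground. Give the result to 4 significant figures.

Apply KCL at each of the 4 non-ground nodes and solve the resulting linear system.
Node n1: branches {L1, R1, I1, R4, R5, R8, R11, I3, V1} → V_1 = 6.270
Node n2: branches {R1, R3, I1, R5, R7, R11, R12, C1, R13} → V_2 = 4.571
Node n3: branches {L1, R2, R4, R6, R7, R8, R9, R10, C1, I2, I3} → V_3 = 6.270
Node n4: branches {R2, R3, R6, R10, R12, R14, I2} → V_4 = 6.006
Source currents: i(L1)=-1.010, i(V1)=-1.173

4.571 V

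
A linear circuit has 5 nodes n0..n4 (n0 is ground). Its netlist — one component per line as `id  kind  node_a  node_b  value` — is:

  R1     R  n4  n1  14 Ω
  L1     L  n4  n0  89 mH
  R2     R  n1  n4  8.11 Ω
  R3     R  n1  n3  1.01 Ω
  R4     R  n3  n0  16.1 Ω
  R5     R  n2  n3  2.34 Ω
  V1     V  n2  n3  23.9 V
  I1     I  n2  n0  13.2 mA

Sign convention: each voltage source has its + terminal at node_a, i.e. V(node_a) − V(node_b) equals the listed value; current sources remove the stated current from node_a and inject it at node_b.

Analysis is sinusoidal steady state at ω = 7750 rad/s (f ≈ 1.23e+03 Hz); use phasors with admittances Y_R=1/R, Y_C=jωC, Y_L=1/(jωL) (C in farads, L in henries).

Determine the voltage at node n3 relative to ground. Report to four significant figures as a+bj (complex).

MNA unknowns: 4 node voltages V₁..V_4 plus 1 source current (V1)
R1: Y=0.07143+0.000j on G[4,1]
L1: Y=0.000-0.001450j on G[4,0]
R2: Y=0.1233+0.000j on G[1,4]
R3: Y=0.9901+0.000j on G[1,3]
R4: Y=0.06211+0.000j on G[3,0]
R5: Y=0.4274+0.000j on G[2,3]
V1: row V2−V3=23.9, i_V1 at 2,3
I1: z[2]−=0.0132, z[0]+=0.0132
solve → V1=-0.2124-0.005266j, V2=23.69-0.004955j, V3=-0.2124-0.004955j, V4=-0.2123-0.006847j
aux → i_V1=-10.23+0.000j

-0.2124-0.004955j V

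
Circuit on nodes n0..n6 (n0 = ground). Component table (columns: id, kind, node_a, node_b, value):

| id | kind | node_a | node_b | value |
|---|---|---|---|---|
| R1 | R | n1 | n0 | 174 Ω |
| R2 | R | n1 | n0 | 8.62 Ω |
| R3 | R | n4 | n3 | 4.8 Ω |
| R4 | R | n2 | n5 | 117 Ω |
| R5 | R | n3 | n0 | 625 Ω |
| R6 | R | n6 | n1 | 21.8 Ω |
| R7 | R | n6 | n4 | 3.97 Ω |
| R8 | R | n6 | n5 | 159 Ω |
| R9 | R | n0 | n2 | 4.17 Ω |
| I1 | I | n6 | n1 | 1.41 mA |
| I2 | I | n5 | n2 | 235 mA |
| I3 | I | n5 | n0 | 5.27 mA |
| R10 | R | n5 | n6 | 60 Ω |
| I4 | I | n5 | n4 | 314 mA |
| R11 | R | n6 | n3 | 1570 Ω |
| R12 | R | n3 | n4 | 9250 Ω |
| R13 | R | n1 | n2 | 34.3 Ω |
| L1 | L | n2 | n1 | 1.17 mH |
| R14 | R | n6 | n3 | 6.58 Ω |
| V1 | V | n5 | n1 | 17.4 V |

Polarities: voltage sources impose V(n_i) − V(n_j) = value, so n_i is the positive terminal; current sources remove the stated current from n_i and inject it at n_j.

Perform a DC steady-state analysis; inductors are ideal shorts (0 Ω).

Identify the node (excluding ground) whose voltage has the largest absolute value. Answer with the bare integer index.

5

Apply KCL at each of the 6 non-ground nodes and solve the resulting linear system.
Node n1: branches {R1, R2, R6, I1, R13, L1, V1} → V_1 = -0.06108
Node n2: branches {R4, R9, I2, R13, L1} → V_2 = -0.06108
Node n3: branches {R3, R5, R11, R12, R14} → V_3 = 10.51
Node n4: branches {R3, R7, I4, R12} → V_4 = 10.93
Node n5: branches {R4, R8, I2, I3, R10, I4, V1} → V_5 = 17.34
Node n6: branches {R6, R7, R8, I1, R10, R11, R14} → V_6 = 10.04
Source currents: i(L1)=0.3984, i(V1)=-0.8705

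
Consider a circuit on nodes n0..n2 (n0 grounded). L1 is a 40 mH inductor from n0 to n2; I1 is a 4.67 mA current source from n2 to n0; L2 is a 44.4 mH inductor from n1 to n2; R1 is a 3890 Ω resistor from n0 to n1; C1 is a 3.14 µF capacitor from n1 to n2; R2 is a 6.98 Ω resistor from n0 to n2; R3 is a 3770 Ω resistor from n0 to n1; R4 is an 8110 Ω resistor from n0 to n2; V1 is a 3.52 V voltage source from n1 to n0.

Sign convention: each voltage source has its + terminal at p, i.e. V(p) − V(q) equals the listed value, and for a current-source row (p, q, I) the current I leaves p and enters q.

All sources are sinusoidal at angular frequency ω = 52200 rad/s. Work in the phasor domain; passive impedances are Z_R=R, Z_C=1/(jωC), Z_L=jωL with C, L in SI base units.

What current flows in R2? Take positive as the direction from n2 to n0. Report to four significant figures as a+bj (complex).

0.2831+0.2531j A

Element admittances at ω=52200 rad/s:
  Y(L1) = 0.000-0.0004789j S between n0,n2
  I1: injects 0.00467 A into n0 (from n2)
  Y(L2) = 0.000-0.0004315j S between n1,n2
  Y(R1) = 0.0002571+0.000j S between n0,n1
  Y(C1) = 0.000+0.1639j S between n1,n2
  Y(R2) = 0.1433+0.000j S between n0,n2
  Y(R3) = 0.0002653+0.000j S between n0,n1
  Y(R4) = 0.0001233+0.000j S between n0,n2
  V1: constraint V(n1)−V(n0) = 3.52
Assemble and solve the 3×3 MNA system:
  V(n1)=3.520+0.000j  V(n2)=1.976+1.767j
  i(V1)=-0.2907-0.2524j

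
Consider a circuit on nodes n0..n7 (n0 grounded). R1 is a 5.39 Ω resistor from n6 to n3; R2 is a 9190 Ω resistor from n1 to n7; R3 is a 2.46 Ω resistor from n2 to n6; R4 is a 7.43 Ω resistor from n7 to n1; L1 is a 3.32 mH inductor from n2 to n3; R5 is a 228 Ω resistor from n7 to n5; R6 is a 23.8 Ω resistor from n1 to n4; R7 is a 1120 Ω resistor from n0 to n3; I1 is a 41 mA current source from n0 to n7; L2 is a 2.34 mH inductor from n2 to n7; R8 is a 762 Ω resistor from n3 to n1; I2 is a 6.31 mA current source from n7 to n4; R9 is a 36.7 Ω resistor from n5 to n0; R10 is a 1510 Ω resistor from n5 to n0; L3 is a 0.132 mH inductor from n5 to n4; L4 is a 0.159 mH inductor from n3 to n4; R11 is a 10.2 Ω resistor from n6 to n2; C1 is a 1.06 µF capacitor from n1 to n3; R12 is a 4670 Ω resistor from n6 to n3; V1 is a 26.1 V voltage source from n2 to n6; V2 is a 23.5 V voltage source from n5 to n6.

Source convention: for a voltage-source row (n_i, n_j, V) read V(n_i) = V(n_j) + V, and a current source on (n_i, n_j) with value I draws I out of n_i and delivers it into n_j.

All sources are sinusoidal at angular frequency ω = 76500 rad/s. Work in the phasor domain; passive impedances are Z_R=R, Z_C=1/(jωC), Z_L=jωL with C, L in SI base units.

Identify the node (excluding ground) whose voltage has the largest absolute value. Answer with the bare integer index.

6

Element admittances at ω=76500 rad/s:
  Y(R1) = 0.1855+0.000j S between n6,n3
  Y(R2) = 0.0001088+0.000j S between n1,n7
  Y(R3) = 0.4065+0.000j S between n2,n6
  Y(R4) = 0.1346+0.000j S between n7,n1
  Y(L1) = 0.000-0.003937j S between n2,n3
  Y(R5) = 0.004386+0.000j S between n7,n5
  Y(R6) = 0.04202+0.000j S between n1,n4
  Y(R7) = 0.0008929+0.000j S between n0,n3
  I1: injects 0.041 A into n7 (from n0)
  Y(L2) = 0.000-0.005586j S between n2,n7
  Y(R8) = 0.001312+0.000j S between n3,n1
  I2: injects 0.00631 A into n4 (from n7)
  Y(R9) = 0.02725+0.000j S between n5,n0
  Y(R10) = 0.0006623+0.000j S between n5,n0
  Y(L3) = 0.000-0.09903j S between n5,n4
  Y(L4) = 0.000-0.08221j S between n3,n4
  Y(R11) = 0.09804+0.000j S between n6,n2
  Y(C1) = 0.000+0.08109j S between n1,n3
  Y(R12) = 0.0002141+0.000j S between n6,n3
  V1: constraint V(n2)−V(n6) = 26.1
  V2: constraint V(n5)−V(n6) = 23.5
Assemble and solve the 9×9 MNA system:
  V(n1)=-14.75-11.43j  V(n2)=4.646+0.1450j  V(n3)=-18.05-4.534j  V(n4)=-5.373-4.117j  V(n5)=2.046+0.1450j  V(n6)=-21.45+0.1450j  V(n7)=-13.49-11.79j
  i(V1)=-13.25+0.1907j  i(V2)=-0.5473+0.6784j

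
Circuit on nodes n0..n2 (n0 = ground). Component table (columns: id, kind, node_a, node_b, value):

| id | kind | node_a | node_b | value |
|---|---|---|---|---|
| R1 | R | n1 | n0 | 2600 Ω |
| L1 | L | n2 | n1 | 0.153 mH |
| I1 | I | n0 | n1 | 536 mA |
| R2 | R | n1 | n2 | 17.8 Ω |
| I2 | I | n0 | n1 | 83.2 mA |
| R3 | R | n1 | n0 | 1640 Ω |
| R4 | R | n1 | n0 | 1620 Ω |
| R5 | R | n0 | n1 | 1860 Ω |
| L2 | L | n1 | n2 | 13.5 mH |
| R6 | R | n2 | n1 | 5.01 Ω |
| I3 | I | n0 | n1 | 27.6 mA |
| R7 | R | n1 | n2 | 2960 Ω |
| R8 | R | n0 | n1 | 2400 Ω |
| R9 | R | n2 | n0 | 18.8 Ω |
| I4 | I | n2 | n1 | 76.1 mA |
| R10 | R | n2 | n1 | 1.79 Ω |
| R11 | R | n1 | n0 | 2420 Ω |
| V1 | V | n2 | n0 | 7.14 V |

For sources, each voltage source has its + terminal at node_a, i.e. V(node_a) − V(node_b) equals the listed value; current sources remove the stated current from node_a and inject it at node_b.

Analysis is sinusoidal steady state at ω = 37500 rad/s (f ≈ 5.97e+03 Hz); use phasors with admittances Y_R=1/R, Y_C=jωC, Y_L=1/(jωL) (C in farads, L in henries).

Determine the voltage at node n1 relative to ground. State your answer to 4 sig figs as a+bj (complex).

Element admittances at ω=37500 rad/s:
  Y(R1) = 0.0003846+0.000j S between n1,n0
  Y(L1) = 0.000-0.1743j S between n2,n1
  I1: injects 0.536 A into n1 (from n0)
  Y(R2) = 0.05618+0.000j S between n1,n2
  I2: injects 0.0832 A into n1 (from n0)
  Y(R3) = 0.0006098+0.000j S between n1,n0
  Y(R4) = 0.0006173+0.000j S between n1,n0
  Y(R5) = 0.0005376+0.000j S between n0,n1
  Y(L2) = 0.000-0.001975j S between n1,n2
  Y(R6) = 0.1996+0.000j S between n2,n1
  I3: injects 0.0276 A into n1 (from n0)
  Y(R7) = 0.0003378+0.000j S between n1,n2
  Y(R8) = 0.0004167+0.000j S between n0,n1
  Y(R9) = 0.05319+0.000j S between n2,n0
  I4: injects 0.0761 A into n1 (from n2)
  Y(R10) = 0.5587+0.000j S between n2,n1
  Y(R11) = 0.0004132+0.000j S between n1,n0
  V1: constraint V(n2)−V(n0) = 7.14
Assemble and solve the 3×3 MNA system:
  V(n1)=7.960+0.1767j  V(n2)=7.140+0.000j
  i(V1)=0.2433-0.0005265j

7.960+0.1767j V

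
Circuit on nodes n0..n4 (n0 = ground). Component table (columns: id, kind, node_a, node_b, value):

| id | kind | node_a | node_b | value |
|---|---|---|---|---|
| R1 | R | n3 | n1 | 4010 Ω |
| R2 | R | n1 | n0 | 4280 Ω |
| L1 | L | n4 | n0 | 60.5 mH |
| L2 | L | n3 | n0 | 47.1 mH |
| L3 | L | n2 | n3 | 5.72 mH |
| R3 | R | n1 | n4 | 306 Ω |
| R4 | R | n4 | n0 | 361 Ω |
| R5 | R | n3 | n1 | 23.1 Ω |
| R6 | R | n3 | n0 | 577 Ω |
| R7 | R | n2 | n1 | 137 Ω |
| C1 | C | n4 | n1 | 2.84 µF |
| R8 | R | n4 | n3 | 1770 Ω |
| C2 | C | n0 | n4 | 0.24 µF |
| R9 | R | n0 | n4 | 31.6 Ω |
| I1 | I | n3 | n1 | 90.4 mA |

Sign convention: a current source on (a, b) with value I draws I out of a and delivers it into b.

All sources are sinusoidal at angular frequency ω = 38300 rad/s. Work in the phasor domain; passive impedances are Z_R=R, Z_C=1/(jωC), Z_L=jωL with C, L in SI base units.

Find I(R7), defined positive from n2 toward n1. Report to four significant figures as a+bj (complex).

-0.004333+0.005862j A

MNA unknowns: 4 node voltages V₁..V_4
R1: Y=0.0002494+0.000j on G[3,1]
R2: Y=0.0002336+0.000j on G[1,0]
L1: Y=0.000-0.0004316j on G[4,0]
L2: Y=0.000-0.0005543j on G[3,0]
L3: Y=0.000-0.004565j on G[2,3]
R3: Y=0.003268+0.000j on G[1,4]
R4: Y=0.002770+0.000j on G[4,0]
R5: Y=0.04329+0.000j on G[3,1]
R6: Y=0.001733+0.000j on G[3,0]
R7: Y=0.007299+0.000j on G[2,1]
C1: Y=0.000+0.1088j on G[4,1]
R8: Y=0.0005650+0.000j on G[4,3]
C2: Y=0.000+0.009192j on G[0,4]
R9: Y=0.03165+0.000j on G[0,4]
I1: z[3]−=0.0904, z[1]+=0.0904
solve → V1=0.08052-0.07794j, V2=-0.5131+0.7252j, V3=-1.797-0.2241j, V4=0.08379-0.03846j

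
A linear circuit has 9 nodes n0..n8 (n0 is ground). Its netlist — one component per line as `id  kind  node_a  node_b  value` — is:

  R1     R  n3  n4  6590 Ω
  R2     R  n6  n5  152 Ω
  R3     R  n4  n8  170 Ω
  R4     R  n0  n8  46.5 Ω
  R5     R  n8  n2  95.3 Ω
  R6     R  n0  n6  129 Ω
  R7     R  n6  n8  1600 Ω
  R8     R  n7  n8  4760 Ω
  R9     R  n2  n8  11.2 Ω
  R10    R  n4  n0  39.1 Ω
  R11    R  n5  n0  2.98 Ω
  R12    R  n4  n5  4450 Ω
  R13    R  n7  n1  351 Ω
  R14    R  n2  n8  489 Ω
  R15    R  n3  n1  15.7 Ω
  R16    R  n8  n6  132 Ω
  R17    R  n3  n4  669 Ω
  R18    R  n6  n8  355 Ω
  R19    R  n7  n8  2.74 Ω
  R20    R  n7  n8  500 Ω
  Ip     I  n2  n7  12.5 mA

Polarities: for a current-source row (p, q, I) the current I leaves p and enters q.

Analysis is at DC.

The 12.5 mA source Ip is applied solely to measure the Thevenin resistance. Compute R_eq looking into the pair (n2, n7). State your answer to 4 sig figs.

R_eq = 12.54 Ω

Apply KCL at each of the 8 non-ground nodes and solve the resulting linear system.
Node n1: branches {R13, R15} → V_1 = 0.02151
Node n2: branches {R5, R9, R14, Ip} → V_2 = -0.1236
Node n3: branches {R1, R15, R17} → V_3 = 0.02099
Node n4: branches {R1, R3, R10, R12, R17} → V_4 = 0.0008905
Node n5: branches {R2, R11, R12} → V_5 = -6.372e-06
Node n6: branches {R2, R6, R7, R16, R18} → V_6 = -0.0003620
Node n7: branches {R8, R13, R19, R20, Ip} → V_7 = 0.03312
Node n8: branches {R3, R4, R5, R7, R8, R9, R14, R16, R18, R19, R20} → V_8 = -0.0008291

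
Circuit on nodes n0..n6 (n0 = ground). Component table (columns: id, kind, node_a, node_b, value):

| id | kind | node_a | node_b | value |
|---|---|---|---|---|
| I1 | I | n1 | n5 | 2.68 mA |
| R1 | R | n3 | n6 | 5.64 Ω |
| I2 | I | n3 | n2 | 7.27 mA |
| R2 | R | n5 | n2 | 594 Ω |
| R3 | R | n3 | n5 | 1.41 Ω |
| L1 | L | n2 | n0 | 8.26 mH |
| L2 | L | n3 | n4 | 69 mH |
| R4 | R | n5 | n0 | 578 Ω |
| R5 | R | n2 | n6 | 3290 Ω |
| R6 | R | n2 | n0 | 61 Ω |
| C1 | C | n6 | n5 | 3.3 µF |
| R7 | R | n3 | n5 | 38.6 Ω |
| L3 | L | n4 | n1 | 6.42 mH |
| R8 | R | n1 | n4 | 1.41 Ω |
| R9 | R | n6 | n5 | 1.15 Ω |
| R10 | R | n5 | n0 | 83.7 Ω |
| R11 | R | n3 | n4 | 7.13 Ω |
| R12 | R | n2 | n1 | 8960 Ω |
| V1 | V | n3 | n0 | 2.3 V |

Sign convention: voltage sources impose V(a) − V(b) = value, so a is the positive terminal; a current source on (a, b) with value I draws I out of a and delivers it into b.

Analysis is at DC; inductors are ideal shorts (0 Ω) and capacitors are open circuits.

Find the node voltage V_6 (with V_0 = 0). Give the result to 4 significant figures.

2.269 V

MNA unknowns: 6 node voltages V₁..V_6 plus 4 source currents (L1, L2, L3, V1)
I1: z[1]−=0.00268, z[5]+=0.00268
R1: Y=0.1773 on G[3,6]
I2: z[3]−=0.00727, z[2]+=0.00727
R2: Y=0.001684 on G[5,2]
R3: Y=0.7092 on G[3,5]
L1: row V2−V0=0, i_L1 at 2,0
L2: row V3−V4=0, i_L2 at 3,4
R4: Y=0.001730 on G[5,0]
R5: Y=0.0003040 on G[2,6]
R6: Y=0.01639 on G[2,0]
C1: Y=0.000 on G[6,5]
R7: Y=0.02591 on G[3,5]
L3: row V4−V1=0, i_L3 at 4,1
R8: Y=0.7092 on G[1,4]
R9: Y=0.8696 on G[6,5]
R10: Y=0.01195 on G[5,0]
R11: Y=0.1403 on G[3,4]
R12: Y=0.0001116 on G[2,1]
V1: row V3−V0=2.3, i_V1 at 3,0
solve → V1=2.300, V2=0.000, V3=2.300, V4=2.300, V5=2.263, V6=2.269
aux → i_L1=0.01203, i_L2=0.002937, i_L3=0.002937, i_V1=-0.04298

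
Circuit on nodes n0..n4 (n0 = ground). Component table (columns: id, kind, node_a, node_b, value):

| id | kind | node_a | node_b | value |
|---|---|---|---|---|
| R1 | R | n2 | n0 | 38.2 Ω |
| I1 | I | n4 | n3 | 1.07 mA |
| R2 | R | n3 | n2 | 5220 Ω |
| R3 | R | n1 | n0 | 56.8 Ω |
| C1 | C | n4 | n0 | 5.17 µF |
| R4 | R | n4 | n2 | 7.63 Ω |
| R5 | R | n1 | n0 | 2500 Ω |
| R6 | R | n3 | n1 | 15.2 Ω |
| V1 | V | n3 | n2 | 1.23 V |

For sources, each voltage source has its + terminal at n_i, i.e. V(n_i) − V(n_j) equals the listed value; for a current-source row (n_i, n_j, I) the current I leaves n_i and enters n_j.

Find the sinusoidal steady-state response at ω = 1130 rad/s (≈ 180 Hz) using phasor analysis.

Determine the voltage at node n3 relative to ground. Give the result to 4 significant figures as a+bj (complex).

0.8103+0.06148j V

Element admittances at ω=1130 rad/s:
  Y(R1) = 0.02618+0.000j S between n2,n0
  I1: injects 0.00107 A into n3 (from n4)
  Y(R2) = 0.0001916+0.000j S between n3,n2
  Y(R3) = 0.01761+0.000j S between n1,n0
  Y(C1) = 0.000+0.005842j S between n4,n0
  Y(R4) = 0.1311+0.000j S between n4,n2
  Y(R5) = 0.0004000+0.000j S between n1,n0
  Y(R6) = 0.06579+0.000j S between n3,n1
  V1: constraint V(n3)−V(n2) = 1.23
Assemble and solve the 5×5 MNA system:
  V(n1)=0.6362+0.04827j  V(n2)=-0.4197+0.06148j  V(n3)=0.8103+0.06148j  V(n4)=-0.4242+0.08039j
  i(V1)=-0.01062-0.0008691j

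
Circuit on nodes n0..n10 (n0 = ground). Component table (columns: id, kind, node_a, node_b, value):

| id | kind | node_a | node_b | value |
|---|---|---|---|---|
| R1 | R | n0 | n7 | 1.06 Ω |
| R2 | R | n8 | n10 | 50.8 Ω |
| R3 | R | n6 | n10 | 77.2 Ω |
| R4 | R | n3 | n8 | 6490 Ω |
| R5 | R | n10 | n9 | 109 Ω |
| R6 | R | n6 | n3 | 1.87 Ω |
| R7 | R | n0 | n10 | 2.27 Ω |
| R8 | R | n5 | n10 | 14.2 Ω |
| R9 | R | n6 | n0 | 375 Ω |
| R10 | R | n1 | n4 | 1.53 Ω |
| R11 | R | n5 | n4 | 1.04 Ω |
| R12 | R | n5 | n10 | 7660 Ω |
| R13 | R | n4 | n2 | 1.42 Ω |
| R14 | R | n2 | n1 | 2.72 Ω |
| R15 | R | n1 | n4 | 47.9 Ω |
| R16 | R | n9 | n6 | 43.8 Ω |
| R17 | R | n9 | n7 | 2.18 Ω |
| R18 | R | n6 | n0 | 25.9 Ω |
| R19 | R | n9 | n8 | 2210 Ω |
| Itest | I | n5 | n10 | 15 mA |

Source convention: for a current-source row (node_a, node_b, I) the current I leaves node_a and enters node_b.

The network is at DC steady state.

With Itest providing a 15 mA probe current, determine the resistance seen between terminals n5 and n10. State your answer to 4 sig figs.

R_eq = 14.17 Ω

Element admittances at DC:
  Y(R1) = 0.9434 S between n0,n7
  Y(R2) = 0.01969 S between n8,n10
  Y(R3) = 0.01295 S between n6,n10
  Y(R4) = 0.0001541 S between n3,n8
  Y(R5) = 0.009174 S between n10,n9
  Y(R6) = 0.5348 S between n6,n3
  Y(R7) = 0.4405 S between n0,n10
  Y(R8) = 0.07042 S between n5,n10
  Y(R9) = 0.002667 S between n6,n0
  Y(R10) = 0.6536 S between n1,n4
  Y(R11) = 0.9615 S between n5,n4
  Y(R12) = 0.0001305 S between n5,n10
  Y(R13) = 0.7042 S between n4,n2
  Y(R14) = 0.3676 S between n2,n1
  Y(R15) = 0.02088 S between n1,n4
  Y(R16) = 0.02283 S between n9,n6
  Y(R17) = 0.4587 S between n9,n7
  Y(R18) = 0.03861 S between n6,n0
  Y(R19) = 0.0004525 S between n9,n8
  Itest: injects 0.015 A into n10 (from n5)
Assemble and solve the 10×10 MNA system:
  V(n1)=-0.2126  V(n2)=-0.2126  V(n3)=0.000  V(n4)=-0.2126  V(n5)=-0.2126  V(n6)=0.000  V(n7)=0.000  V(n8)=0.000  V(n9)=0.000  V(n10)=0.000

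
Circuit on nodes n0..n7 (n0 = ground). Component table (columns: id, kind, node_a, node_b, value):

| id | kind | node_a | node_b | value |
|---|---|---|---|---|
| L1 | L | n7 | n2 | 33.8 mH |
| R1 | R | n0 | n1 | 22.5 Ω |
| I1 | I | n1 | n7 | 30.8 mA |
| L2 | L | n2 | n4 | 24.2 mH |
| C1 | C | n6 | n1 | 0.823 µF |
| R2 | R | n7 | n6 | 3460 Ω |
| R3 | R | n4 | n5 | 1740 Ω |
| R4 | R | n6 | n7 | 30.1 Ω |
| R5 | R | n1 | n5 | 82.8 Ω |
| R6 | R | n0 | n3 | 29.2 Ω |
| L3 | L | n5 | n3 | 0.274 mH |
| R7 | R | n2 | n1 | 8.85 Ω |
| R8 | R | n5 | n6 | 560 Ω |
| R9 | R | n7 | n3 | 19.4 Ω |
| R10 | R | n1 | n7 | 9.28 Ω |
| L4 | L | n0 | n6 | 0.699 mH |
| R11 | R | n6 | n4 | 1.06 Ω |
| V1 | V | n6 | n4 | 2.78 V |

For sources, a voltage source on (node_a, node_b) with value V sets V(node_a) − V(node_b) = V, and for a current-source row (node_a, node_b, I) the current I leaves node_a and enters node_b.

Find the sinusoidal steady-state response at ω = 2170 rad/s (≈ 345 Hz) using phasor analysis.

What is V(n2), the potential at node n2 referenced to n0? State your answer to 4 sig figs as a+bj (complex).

Element admittances at ω=2170 rad/s:
  Y(L1) = 0.000-0.01363j S between n7,n2
  Y(R1) = 0.04444+0.000j S between n0,n1
  I1: injects 0.0308 A into n7 (from n1)
  Y(L2) = 0.000-0.01904j S between n2,n4
  Y(C1) = 0.000+0.001786j S between n6,n1
  Y(R2) = 0.0002890+0.000j S between n7,n6
  Y(R3) = 0.0005747+0.000j S between n4,n5
  Y(R4) = 0.03322+0.000j S between n6,n7
  Y(R5) = 0.01208+0.000j S between n1,n5
  Y(R6) = 0.03425+0.000j S between n0,n3
  Y(L3) = 0.000-1.682j S between n5,n3
  Y(R7) = 0.1130+0.000j S between n2,n1
  Y(R8) = 0.001786+0.000j S between n5,n6
  Y(R9) = 0.05155+0.000j S between n7,n3
  Y(R10) = 0.1078+0.000j S between n1,n7
  Y(L4) = 0.000-0.6593j S between n0,n6
  Y(R11) = 0.9434+0.000j S between n6,n4
  V1: constraint V(n6)−V(n4) = 2.78
Assemble and solve the 8×8 MNA system:
  V(n1)=-0.2993+0.4935j  V(n2)=-0.4840+0.8118j  V(n3)=-0.04043+0.2580j  V(n4)=-2.733+0.02228j  V(n5)=-0.04181+0.2553j  V(n6)=0.04667+0.02228j  V(n7)=0.01999+0.3843j
  i(V1)=-2.639+0.04270j

-0.4840+0.8118j V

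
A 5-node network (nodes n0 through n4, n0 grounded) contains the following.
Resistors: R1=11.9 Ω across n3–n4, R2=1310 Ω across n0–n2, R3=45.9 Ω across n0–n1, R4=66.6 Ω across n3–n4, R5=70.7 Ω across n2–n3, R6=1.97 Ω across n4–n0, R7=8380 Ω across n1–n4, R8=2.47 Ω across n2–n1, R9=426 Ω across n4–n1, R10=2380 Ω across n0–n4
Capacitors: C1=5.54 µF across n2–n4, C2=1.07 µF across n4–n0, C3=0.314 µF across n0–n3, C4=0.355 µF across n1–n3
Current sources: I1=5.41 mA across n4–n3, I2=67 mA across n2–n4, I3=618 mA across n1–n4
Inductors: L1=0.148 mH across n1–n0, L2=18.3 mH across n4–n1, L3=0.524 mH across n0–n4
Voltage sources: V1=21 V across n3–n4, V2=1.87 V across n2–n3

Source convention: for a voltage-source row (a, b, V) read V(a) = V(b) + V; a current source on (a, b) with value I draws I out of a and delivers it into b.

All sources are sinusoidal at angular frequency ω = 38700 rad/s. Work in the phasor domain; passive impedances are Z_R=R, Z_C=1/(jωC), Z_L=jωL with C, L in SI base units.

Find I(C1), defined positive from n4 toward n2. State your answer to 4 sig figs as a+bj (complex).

Element admittances at ω=38700 rad/s:
  Y(R1) = 0.08403+0.000j S between n3,n4
  Y(R2) = 0.0007634+0.000j S between n0,n2
  Y(C1) = 0.000+0.2144j S between n2,n4
  Y(R3) = 0.02179+0.000j S between n0,n1
  Y(C2) = 0.000+0.04141j S between n4,n0
  I1: injects 0.00541 A into n3 (from n4)
  Y(R4) = 0.01502+0.000j S between n3,n4
  Y(L1) = 0.000-0.1746j S between n1,n0
  Y(L2) = 0.000-0.001412j S between n4,n1
  Y(R5) = 0.01414+0.000j S between n2,n3
  Y(R6) = 0.5076+0.000j S between n4,n0
  I2: injects 0.067 A into n4 (from n2)
  Y(R7) = 0.0001193+0.000j S between n1,n4
  Y(R8) = 0.4049+0.000j S between n2,n1
  I3: injects 0.618 A into n4 (from n1)
  Y(C3) = 0.000+0.01215j S between n0,n3
  Y(C4) = 0.000+0.01374j S between n1,n3
  Y(L3) = 0.000-0.04931j S between n0,n4
  Y(R9) = 0.002347+0.000j S between n4,n1
  Y(R10) = 0.0004202+0.000j S between n0,n4
  V1: constraint V(n3)−V(n4) = 21
  V2: constraint V(n2)−V(n3) = 1.87
Assemble and solve the 6×6 MNA system:
  V(n1)=13.15+9.011j  V(n2)=19.21+3.656j  V(n3)=17.34+3.656j  V(n4)=-3.659+3.656j
  i(V1)=-4.639-3.006j  i(V2)=-2.561-2.738j

0.000-4.903j A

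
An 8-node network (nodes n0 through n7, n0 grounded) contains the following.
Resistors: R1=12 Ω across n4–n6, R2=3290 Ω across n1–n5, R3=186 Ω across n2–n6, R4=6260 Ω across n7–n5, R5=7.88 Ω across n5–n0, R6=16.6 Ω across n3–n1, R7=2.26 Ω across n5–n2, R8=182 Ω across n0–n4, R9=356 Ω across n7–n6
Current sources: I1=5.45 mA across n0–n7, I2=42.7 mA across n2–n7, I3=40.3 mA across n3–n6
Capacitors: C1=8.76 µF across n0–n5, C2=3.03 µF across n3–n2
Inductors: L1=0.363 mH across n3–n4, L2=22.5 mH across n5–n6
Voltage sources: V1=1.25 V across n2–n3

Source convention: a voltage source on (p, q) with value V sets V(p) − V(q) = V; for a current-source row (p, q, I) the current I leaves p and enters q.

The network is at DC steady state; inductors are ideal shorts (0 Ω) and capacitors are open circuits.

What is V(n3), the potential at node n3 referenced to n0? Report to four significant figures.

-1.107 V

MNA unknowns: 7 node voltages V₁..V_7 plus 3 source currents (L1, L2, V1)
R1: Y=0.08333 on G[4,6]
R2: Y=0.0003040 on G[1,5]
I1: z[0]−=0.00545, z[7]+=0.00545
C1: Y=0.000 on G[0,5]
R3: Y=0.005376 on G[2,6]
R4: Y=0.0001597 on G[7,5]
R5: Y=0.1269 on G[5,0]
C2: Y=0.000 on G[3,2]
R6: Y=0.06024 on G[3,1]
I2: z[2]−=0.0427, z[7]+=0.0427
R7: Y=0.4425 on G[5,2]
R8: Y=0.005495 on G[0,4]
L1: row V3−V4=0, i_L1 at 3,4
I3: z[3]−=0.0403, z[6]+=0.0403
L2: row V5−V6=0, i_L2 at 5,6
R9: Y=0.002809 on G[7,6]
V1: row V2−V3=1.25, i_V1 at 2,3
solve → V1=-1.101, V2=0.1429, V3=-1.107, V4=-1.107, V5=0.09088, V6=0.09088, V7=16.31
aux → i_L1=-0.1059, i_L2=0.01370, i_V1=-0.06598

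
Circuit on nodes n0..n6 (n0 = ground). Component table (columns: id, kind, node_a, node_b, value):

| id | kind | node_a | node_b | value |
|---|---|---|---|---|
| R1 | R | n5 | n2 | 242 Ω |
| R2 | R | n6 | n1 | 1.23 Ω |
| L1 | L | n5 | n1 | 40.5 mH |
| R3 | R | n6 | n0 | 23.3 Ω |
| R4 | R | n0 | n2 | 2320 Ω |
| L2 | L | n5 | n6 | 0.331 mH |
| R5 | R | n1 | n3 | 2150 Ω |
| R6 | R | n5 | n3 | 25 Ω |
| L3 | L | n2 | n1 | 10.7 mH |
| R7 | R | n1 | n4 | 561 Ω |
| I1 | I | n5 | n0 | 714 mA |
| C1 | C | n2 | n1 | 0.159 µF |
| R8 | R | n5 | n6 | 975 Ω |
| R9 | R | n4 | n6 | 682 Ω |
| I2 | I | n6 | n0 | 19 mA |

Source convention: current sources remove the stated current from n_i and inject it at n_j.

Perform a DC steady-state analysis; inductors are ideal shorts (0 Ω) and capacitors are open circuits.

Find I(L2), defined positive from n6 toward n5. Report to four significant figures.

MNA unknowns: 6 node voltages V₁..V_6 plus 3 source currents (L1, L2, L3)
R1: Y=0.004132 on G[5,2]
R2: Y=0.8130 on G[6,1]
L1: row V5−V1=0, i_L1 at 5,1
R3: Y=0.04292 on G[6,0]
R4: Y=0.0004310 on G[0,2]
L2: row V5−V6=0, i_L2 at 5,6
R5: Y=0.0004651 on G[1,3]
R6: Y=0.04000 on G[5,3]
L3: row V2−V1=0, i_L3 at 2,1
R7: Y=0.001783 on G[1,4]
I1: z[5]−=0.714, z[0]+=0.714
C1: Y=0.000 on G[2,1]
R8: Y=0.001026 on G[5,6]
R9: Y=0.001466 on G[4,6]
I2: z[6]−=0.019, z[0]+=0.019
solve → V1=-16.91, V2=-16.91, V3=-16.91, V4=-16.91, V5=-16.91, V6=-16.91
aux → i_L1=-0.007288, i_L2=-0.7067, i_L3=0.007288

0.7067 A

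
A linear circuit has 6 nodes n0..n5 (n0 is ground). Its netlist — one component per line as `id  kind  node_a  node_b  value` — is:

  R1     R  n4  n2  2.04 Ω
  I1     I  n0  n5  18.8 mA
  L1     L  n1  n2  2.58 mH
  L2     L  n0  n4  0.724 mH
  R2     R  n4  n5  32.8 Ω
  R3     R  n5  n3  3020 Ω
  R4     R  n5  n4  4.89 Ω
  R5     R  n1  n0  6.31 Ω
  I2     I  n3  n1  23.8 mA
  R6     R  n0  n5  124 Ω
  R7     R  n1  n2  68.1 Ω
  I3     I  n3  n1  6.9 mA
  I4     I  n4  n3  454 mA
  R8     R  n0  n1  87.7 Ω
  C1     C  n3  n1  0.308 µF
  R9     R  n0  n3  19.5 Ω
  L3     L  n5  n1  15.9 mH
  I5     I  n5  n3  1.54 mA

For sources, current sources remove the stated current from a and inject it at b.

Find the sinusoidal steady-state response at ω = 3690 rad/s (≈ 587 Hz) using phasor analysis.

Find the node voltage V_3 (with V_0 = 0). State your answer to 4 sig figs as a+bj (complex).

8.231-0.1932j V

Apply KCL at each of the 5 non-ground nodes and solve the resulting linear system.
Node n1: branches {L1, R5, I2, R7, I3, R8, C1, L3} → V_1 = -0.2797-0.2008j
Node n2: branches {R1, L1, R7} → V_2 = -0.001686-0.8709j
Node n3: branches {R3, I2, I3, I4, C1, R9, I5} → V_3 = 8.231-0.1932j
Node n4: branches {R1, L2, R2, R4, I4} → V_4 = -0.1370-0.9506j
Node n5: branches {I1, R2, R3, R4, R6, L3, I5} → V_5 = -0.001250-0.8985j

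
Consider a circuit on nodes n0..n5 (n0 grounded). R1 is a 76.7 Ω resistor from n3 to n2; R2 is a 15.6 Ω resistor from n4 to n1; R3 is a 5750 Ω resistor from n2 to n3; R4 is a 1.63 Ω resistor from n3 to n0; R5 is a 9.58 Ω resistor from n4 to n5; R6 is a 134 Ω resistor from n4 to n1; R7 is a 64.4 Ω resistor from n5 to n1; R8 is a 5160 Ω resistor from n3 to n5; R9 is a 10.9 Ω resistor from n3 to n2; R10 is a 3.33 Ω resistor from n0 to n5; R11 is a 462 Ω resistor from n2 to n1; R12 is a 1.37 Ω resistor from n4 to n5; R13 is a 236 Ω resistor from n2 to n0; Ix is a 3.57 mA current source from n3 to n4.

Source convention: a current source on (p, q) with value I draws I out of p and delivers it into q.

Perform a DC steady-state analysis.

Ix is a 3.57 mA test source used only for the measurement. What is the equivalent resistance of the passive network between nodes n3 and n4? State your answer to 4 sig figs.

R_eq = 6.055 Ω

Element admittances at DC:
  Y(R1) = 0.01304 S between n3,n2
  Y(R2) = 0.06410 S between n4,n1
  Y(R3) = 0.0001739 S between n2,n3
  Y(R4) = 0.6135 S between n3,n0
  Y(R5) = 0.1044 S between n4,n5
  Y(R6) = 0.007463 S between n4,n1
  Y(R7) = 0.01553 S between n5,n1
  Y(R8) = 0.0001938 S between n3,n5
  Y(R9) = 0.09174 S between n3,n2
  Y(R10) = 0.3003 S between n0,n5
  Y(R11) = 0.002165 S between n2,n1
  Y(R12) = 0.7299 S between n4,n5
  Y(R13) = 0.004237 S between n2,n0
  Ix: injects 0.00357 A into n4 (from n3)
Assemble and solve the 5×5 MNA system:
  V(n1)=0.01467  V(n2)=-0.005095  V(n3)=-0.005709  V(n4)=0.01591  V(n5)=0.01173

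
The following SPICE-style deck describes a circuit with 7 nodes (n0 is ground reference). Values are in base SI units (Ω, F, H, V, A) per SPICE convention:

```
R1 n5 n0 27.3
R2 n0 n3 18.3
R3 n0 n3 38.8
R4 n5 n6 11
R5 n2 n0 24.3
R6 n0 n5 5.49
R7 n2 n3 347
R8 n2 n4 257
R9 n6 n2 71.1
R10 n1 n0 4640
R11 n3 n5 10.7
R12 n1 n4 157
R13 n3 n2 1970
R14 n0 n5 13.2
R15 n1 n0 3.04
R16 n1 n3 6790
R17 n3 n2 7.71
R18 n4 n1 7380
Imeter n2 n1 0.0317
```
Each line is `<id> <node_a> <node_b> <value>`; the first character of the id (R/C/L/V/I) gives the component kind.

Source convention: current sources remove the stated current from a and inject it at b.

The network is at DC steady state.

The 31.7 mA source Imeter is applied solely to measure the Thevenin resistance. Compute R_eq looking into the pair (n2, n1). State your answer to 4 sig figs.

Element admittances at DC:
  Y(R1) = 0.03663 S between n5,n0
  Y(R2) = 0.05464 S between n0,n3
  Y(R3) = 0.02577 S between n0,n3
  Y(R4) = 0.09091 S between n5,n6
  Y(R5) = 0.04115 S between n2,n0
  Y(R6) = 0.1821 S between n0,n5
  Y(R7) = 0.002882 S between n2,n3
  Y(R8) = 0.003891 S between n2,n4
  Y(R9) = 0.01406 S between n6,n2
  Y(R10) = 0.0002155 S between n1,n0
  Y(R11) = 0.09346 S between n3,n5
  Y(R12) = 0.006369 S between n1,n4
  Y(R13) = 0.0005076 S between n3,n2
  Y(R14) = 0.07576 S between n0,n5
  Y(R15) = 0.3289 S between n1,n0
  Y(R16) = 0.0001473 S between n1,n3
  Y(R17) = 0.1297 S between n3,n2
  Y(R18) = 0.0001355 S between n4,n1
  Imeter: injects 0.0317 A into n1 (from n2)
Assemble and solve the 6×6 MNA system:
  V(n1)=0.09364  V(n2)=-0.2543  V(n3)=-0.1211  V(n4)=-0.03661  V(n5)=-0.03603  V(n6)=-0.06528

R_eq = 10.98 Ω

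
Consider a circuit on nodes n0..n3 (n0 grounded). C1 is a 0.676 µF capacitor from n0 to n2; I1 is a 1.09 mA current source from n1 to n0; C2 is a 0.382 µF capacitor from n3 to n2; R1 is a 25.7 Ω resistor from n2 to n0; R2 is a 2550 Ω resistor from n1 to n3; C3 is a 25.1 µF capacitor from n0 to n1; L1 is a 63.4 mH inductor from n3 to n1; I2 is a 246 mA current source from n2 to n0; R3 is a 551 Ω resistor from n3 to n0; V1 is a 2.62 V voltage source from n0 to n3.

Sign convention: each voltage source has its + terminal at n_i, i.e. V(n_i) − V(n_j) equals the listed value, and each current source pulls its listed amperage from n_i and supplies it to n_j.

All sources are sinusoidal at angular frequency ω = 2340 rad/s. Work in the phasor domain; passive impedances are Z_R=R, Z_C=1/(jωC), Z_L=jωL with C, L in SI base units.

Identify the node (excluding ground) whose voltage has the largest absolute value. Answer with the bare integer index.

Element admittances at ω=2340 rad/s:
  Y(C1) = 0.000+0.001582j S between n0,n2
  I1: injects 0.00109 A into n0 (from n1)
  Y(C2) = 0.000+0.0008939j S between n3,n2
  Y(R1) = 0.03891+0.000j S between n2,n0
  Y(R2) = 0.0003922+0.000j S between n1,n3
  Y(C3) = 0.000+0.05873j S between n0,n1
  Y(L1) = 0.000-0.006741j S between n3,n1
  I2: injects 0.246 A into n0 (from n2)
  Y(R3) = 0.001815+0.000j S between n3,n0
  V1: constraint V(n0)−V(n3) = 2.62
Assemble and solve the 4×4 MNA system:
  V(n1)=0.3393+0.04328j  V(n2)=-6.301+0.3407j  V(n3)=-2.620+0.000j
  i(V1)=-0.005903+0.02322j

2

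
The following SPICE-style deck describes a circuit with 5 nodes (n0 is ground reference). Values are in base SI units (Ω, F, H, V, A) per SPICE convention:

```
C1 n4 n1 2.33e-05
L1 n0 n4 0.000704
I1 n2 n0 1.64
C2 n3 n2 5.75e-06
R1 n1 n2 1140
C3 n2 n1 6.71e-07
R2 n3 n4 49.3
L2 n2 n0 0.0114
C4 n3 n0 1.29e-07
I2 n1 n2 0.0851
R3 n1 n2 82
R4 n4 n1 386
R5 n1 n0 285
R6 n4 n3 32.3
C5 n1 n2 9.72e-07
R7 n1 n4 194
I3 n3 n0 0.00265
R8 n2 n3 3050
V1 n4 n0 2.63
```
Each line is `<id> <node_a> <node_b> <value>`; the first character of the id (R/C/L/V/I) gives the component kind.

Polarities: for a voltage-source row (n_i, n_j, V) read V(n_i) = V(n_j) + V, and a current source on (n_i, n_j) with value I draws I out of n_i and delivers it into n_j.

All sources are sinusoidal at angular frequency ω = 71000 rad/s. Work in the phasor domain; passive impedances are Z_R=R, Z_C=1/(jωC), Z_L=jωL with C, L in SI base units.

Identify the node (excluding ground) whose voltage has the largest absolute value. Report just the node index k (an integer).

2

MNA unknowns: 4 node voltages V₁..V_4 plus 1 source current (V1)
C1: Y=0.000+1.654j on G[4,1]
L1: Y=0.000-0.02001j on G[0,4]
I1: z[2]−=1.64, z[0]+=1.64
C2: Y=0.000+0.4083j on G[3,2]
R1: Y=0.0008772+0.000j on G[1,2]
C3: Y=0.000+0.04764j on G[2,1]
R2: Y=0.02028+0.000j on G[3,4]
L2: Y=0.000-0.001235j on G[2,0]
C4: Y=0.000+0.009159j on G[3,0]
I2: z[1]−=0.0851, z[2]+=0.0851
R3: Y=0.01220+0.000j on G[1,2]
R4: Y=0.002591+0.000j on G[4,1]
R5: Y=0.003509+0.000j on G[1,0]
R6: Y=0.03096+0.000j on G[4,3]
C5: Y=0.000+0.06901j on G[1,2]
R7: Y=0.005155+0.000j on G[1,4]
I3: z[3]−=0.00265, z[0]+=0.00265
R8: Y=0.0003279+0.000j on G[2,3]
V1: row V4−V0=2.63, i_V1 at 4,0
solve → V1=2.357+0.7606j, V2=-2.507+10.22j, V3=-3.585+9.238j, V4=2.630+0.000j
aux → i_V1=-1.579+0.07969j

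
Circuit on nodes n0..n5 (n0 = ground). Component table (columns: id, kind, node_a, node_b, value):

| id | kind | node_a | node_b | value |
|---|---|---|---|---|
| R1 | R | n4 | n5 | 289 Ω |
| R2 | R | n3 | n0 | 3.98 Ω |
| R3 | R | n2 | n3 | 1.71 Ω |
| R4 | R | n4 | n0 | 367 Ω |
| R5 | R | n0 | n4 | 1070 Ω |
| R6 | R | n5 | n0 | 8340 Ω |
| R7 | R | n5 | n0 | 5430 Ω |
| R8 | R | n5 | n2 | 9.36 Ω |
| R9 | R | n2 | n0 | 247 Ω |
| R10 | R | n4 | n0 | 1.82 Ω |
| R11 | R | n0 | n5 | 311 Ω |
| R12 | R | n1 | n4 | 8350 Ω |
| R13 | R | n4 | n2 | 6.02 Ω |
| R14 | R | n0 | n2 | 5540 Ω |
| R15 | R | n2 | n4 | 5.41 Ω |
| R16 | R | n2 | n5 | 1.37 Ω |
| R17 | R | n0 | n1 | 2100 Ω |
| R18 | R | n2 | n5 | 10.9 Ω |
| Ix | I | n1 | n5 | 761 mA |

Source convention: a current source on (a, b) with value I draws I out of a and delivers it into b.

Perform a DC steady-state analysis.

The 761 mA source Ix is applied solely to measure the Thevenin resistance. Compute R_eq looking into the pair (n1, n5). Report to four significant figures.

Apply KCL at each of the 5 non-ground nodes and solve the resulting linear system.
Node n1: branches {R12, R17, Ix} → V_1 = -1277
Node n2: branches {R3, R8, R9, R13, R14, R15, R16, R18} → V_2 = 1.744
Node n3: branches {R2, R3} → V_3 = 1.220
Node n4: branches {R1, R4, R5, R10, R12, R13, R15} → V_4 = 0.5156
Node n5: branches {R1, R6, R7, R8, R11, R16, R18, Ix} → V_5 = 2.546

R_eq = 1681. Ω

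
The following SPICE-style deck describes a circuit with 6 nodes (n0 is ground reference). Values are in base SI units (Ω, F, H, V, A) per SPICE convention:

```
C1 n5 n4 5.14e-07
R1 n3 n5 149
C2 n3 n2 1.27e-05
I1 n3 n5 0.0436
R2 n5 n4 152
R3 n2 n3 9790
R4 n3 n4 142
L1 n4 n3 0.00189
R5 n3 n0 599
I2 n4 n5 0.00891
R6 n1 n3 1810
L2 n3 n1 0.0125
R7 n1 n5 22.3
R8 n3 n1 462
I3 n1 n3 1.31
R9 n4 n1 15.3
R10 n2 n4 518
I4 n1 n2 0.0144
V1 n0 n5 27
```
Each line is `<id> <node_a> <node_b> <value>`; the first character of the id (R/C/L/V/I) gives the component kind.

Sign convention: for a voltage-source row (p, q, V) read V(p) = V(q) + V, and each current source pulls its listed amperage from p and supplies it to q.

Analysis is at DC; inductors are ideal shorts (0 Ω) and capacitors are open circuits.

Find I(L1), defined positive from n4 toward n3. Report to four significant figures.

MNA unknowns: 5 node voltages V₁..V_5 plus 3 source currents (L1, L2, V1)
C1: Y=0.000 on G[5,4]
R1: Y=0.006711 on G[3,5]
C2: Y=0.000 on G[3,2]
I1: z[3]−=0.0436, z[5]+=0.0436
R2: Y=0.006579 on G[5,4]
R3: Y=0.0001021 on G[2,3]
R4: Y=0.007042 on G[3,4]
L1: row V4−V3=0, i_L1 at 4,3
R5: Y=0.001669 on G[3,0]
I2: z[4]−=0.00891, z[5]+=0.00891
R6: Y=0.0005525 on G[1,3]
L2: row V3−V1=0, i_L2 at 3,1
R7: Y=0.04484 on G[1,5]
R8: Y=0.002165 on G[3,1]
I3: z[1]−=1.31, z[3]+=1.31
R9: Y=0.06536 on G[4,1]
R10: Y=0.001931 on G[2,4]
I4: z[1]−=0.0144, z[2]+=0.0144
V1: row V0−V5=27, i_V1 at 0,5
solve → V1=-27.12, V2=-20.04, V3=-27.12, V4=-27.12, V5=-27.00
aux → i_L1=0.005584, i_L2=1.319, i_V1=-0.04528

0.005584 A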